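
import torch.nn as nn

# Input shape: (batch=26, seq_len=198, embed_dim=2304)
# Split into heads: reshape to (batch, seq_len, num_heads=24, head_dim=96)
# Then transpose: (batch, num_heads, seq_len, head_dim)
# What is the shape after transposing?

Input shape: (26, 198, 2304)
  -> after reshape: (26, 198, 24, 96)
Output shape: (26, 24, 198, 96)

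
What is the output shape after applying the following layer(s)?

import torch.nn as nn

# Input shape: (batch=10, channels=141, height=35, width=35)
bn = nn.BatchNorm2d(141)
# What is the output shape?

Input shape: (10, 141, 35, 35)
Output shape: (10, 141, 35, 35)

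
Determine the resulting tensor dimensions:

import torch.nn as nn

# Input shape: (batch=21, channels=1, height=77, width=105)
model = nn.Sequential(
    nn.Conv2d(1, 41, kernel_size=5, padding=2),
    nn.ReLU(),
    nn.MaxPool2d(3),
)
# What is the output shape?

Input shape: (21, 1, 77, 105)
  -> after Conv2d: (21, 41, 77, 105)
  -> after ReLU: (21, 41, 77, 105)
Output shape: (21, 41, 25, 35)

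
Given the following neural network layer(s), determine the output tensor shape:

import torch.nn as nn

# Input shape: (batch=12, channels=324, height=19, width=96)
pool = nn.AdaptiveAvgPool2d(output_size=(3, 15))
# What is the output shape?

Input shape: (12, 324, 19, 96)
Output shape: (12, 324, 3, 15)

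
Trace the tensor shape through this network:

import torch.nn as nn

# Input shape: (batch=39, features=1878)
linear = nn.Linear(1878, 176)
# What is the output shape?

Input shape: (39, 1878)
Output shape: (39, 176)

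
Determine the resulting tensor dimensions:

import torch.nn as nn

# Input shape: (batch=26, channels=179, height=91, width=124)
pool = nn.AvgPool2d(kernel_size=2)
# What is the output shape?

Input shape: (26, 179, 91, 124)
Output shape: (26, 179, 45, 62)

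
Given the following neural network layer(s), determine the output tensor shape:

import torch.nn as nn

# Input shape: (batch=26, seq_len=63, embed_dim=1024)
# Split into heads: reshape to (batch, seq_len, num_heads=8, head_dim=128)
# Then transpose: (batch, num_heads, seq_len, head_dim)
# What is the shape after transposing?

Input shape: (26, 63, 1024)
  -> after reshape: (26, 63, 8, 128)
Output shape: (26, 8, 63, 128)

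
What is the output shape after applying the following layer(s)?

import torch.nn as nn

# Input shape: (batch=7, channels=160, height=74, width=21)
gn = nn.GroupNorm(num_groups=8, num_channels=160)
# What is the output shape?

Input shape: (7, 160, 74, 21)
Output shape: (7, 160, 74, 21)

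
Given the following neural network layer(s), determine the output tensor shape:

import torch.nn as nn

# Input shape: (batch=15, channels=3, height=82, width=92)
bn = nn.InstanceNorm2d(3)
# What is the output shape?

Input shape: (15, 3, 82, 92)
Output shape: (15, 3, 82, 92)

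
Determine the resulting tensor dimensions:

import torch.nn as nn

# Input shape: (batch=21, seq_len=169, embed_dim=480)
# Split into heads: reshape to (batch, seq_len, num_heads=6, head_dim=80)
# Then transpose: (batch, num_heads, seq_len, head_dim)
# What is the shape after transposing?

Input shape: (21, 169, 480)
  -> after reshape: (21, 169, 6, 80)
Output shape: (21, 6, 169, 80)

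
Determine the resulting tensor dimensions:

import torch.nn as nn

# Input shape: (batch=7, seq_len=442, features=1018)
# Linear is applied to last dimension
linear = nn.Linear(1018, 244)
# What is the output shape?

Input shape: (7, 442, 1018)
Output shape: (7, 442, 244)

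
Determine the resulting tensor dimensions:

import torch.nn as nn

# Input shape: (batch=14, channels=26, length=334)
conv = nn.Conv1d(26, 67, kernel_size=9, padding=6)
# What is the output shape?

Input shape: (14, 26, 334)
Output shape: (14, 67, 338)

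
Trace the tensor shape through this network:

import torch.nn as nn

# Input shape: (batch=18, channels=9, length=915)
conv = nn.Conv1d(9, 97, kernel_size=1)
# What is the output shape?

Input shape: (18, 9, 915)
Output shape: (18, 97, 915)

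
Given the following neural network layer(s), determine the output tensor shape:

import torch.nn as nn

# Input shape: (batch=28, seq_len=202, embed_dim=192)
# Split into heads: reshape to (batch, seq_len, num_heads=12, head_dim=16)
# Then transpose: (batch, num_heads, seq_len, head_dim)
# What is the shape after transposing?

Input shape: (28, 202, 192)
  -> after reshape: (28, 202, 12, 16)
Output shape: (28, 12, 202, 16)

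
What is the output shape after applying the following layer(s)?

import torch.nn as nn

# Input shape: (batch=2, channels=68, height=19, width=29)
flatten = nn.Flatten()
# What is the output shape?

Input shape: (2, 68, 19, 29)
Output shape: (2, 37468)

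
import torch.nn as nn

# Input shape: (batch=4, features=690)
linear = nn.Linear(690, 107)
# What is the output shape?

Input shape: (4, 690)
Output shape: (4, 107)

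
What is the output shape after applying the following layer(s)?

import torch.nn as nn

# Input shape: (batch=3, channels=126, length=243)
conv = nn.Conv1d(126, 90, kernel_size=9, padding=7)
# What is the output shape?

Input shape: (3, 126, 243)
Output shape: (3, 90, 249)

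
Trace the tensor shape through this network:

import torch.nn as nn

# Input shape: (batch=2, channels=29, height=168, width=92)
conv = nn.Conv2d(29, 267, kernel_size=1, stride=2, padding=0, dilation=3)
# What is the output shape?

Input shape: (2, 29, 168, 92)
Output shape: (2, 267, 84, 46)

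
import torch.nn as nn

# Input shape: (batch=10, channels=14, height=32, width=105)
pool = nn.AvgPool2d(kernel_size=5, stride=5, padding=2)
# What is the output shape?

Input shape: (10, 14, 32, 105)
Output shape: (10, 14, 7, 21)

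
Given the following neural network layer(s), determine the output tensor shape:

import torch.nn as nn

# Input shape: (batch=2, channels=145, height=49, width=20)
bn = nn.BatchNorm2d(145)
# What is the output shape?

Input shape: (2, 145, 49, 20)
Output shape: (2, 145, 49, 20)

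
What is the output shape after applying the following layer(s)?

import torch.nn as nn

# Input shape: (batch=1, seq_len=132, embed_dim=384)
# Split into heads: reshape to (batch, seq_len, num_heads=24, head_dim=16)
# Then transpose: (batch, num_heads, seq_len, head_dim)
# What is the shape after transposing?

Input shape: (1, 132, 384)
  -> after reshape: (1, 132, 24, 16)
Output shape: (1, 24, 132, 16)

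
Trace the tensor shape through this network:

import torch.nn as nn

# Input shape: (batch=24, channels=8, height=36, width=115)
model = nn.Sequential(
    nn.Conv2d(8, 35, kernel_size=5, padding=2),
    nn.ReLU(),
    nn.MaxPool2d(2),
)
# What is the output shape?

Input shape: (24, 8, 36, 115)
  -> after Conv2d: (24, 35, 36, 115)
  -> after ReLU: (24, 35, 36, 115)
Output shape: (24, 35, 18, 57)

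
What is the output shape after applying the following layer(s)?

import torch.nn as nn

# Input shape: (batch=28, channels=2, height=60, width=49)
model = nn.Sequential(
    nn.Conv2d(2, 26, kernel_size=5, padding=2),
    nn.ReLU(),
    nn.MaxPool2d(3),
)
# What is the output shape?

Input shape: (28, 2, 60, 49)
  -> after Conv2d: (28, 26, 60, 49)
  -> after ReLU: (28, 26, 60, 49)
Output shape: (28, 26, 20, 16)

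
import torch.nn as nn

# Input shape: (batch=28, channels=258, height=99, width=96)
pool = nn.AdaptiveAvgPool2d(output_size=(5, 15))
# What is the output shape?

Input shape: (28, 258, 99, 96)
Output shape: (28, 258, 5, 15)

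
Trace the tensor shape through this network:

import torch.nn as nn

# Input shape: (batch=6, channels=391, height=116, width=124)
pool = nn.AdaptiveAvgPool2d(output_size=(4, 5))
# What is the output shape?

Input shape: (6, 391, 116, 124)
Output shape: (6, 391, 4, 5)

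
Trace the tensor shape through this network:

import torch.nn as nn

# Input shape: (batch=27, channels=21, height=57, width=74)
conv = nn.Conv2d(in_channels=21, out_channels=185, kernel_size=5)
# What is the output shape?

Input shape: (27, 21, 57, 74)
Output shape: (27, 185, 53, 70)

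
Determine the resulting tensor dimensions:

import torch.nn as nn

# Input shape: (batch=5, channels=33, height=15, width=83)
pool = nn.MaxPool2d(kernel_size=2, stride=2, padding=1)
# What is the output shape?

Input shape: (5, 33, 15, 83)
Output shape: (5, 33, 8, 42)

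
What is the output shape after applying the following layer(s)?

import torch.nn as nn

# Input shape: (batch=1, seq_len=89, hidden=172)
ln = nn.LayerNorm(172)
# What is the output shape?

Input shape: (1, 89, 172)
Output shape: (1, 89, 172)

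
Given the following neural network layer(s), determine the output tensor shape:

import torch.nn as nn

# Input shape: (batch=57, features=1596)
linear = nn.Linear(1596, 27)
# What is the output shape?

Input shape: (57, 1596)
Output shape: (57, 27)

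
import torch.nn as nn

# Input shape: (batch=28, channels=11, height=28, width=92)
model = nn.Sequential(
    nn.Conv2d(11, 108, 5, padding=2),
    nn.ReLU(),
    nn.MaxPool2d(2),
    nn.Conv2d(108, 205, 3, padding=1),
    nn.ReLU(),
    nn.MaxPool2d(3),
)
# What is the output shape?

Input shape: (28, 11, 28, 92)
  -> after first Conv2d: (28, 108, 28, 92)
  -> after first MaxPool2d: (28, 108, 14, 46)
  -> after second Conv2d: (28, 205, 14, 46)
Output shape: (28, 205, 4, 15)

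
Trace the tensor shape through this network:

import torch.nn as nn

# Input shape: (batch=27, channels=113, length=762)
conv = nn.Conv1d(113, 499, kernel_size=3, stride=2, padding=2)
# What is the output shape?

Input shape: (27, 113, 762)
Output shape: (27, 499, 382)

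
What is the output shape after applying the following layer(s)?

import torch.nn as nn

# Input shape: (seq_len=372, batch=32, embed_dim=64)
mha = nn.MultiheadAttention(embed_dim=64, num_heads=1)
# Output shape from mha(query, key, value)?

Input shape: (372, 32, 64)
Output shape: (372, 32, 64)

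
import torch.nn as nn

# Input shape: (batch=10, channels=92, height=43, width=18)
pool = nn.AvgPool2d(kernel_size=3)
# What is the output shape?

Input shape: (10, 92, 43, 18)
Output shape: (10, 92, 14, 6)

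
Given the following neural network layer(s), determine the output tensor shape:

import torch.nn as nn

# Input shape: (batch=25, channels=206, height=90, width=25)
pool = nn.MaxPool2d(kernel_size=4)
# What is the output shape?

Input shape: (25, 206, 90, 25)
Output shape: (25, 206, 22, 6)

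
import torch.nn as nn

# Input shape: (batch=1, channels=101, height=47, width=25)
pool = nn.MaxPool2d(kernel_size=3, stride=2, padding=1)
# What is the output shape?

Input shape: (1, 101, 47, 25)
Output shape: (1, 101, 24, 13)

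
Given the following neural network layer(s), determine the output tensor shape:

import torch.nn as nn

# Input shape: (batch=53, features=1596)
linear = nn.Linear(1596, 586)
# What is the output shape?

Input shape: (53, 1596)
Output shape: (53, 586)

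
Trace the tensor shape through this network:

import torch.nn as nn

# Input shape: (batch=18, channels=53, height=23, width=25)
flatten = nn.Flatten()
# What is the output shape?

Input shape: (18, 53, 23, 25)
Output shape: (18, 30475)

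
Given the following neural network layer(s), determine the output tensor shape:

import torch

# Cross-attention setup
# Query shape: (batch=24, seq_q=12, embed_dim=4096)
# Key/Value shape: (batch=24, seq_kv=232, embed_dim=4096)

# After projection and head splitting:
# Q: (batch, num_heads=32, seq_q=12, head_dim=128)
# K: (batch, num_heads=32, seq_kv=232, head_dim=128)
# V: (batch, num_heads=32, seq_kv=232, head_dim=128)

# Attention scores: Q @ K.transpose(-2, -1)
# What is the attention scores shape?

Input shape: (24, 12, 4096)
Output shape: (24, 32, 12, 232)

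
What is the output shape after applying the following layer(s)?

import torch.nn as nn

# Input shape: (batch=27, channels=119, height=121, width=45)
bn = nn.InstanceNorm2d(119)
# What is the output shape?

Input shape: (27, 119, 121, 45)
Output shape: (27, 119, 121, 45)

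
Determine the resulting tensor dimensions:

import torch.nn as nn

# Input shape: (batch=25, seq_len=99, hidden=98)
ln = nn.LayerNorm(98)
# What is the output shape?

Input shape: (25, 99, 98)
Output shape: (25, 99, 98)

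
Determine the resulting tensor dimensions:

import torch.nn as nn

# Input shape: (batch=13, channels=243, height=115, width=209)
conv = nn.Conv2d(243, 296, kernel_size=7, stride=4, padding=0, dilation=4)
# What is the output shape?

Input shape: (13, 243, 115, 209)
Output shape: (13, 296, 23, 47)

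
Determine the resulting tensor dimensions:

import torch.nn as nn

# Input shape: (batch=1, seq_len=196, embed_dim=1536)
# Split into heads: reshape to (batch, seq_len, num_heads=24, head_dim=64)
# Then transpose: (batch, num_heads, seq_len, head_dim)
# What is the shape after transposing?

Input shape: (1, 196, 1536)
  -> after reshape: (1, 196, 24, 64)
Output shape: (1, 24, 196, 64)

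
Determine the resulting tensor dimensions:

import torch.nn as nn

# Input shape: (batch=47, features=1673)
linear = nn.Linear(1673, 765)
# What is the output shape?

Input shape: (47, 1673)
Output shape: (47, 765)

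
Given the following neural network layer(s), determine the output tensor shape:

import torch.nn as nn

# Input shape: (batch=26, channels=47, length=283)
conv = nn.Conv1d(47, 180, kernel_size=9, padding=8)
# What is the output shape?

Input shape: (26, 47, 283)
Output shape: (26, 180, 291)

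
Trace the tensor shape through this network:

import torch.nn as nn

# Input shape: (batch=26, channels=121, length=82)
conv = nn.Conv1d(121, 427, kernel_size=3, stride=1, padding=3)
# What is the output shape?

Input shape: (26, 121, 82)
Output shape: (26, 427, 86)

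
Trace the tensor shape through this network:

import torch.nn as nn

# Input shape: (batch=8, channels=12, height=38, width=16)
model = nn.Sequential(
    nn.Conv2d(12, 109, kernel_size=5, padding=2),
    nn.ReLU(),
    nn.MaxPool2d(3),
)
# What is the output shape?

Input shape: (8, 12, 38, 16)
  -> after Conv2d: (8, 109, 38, 16)
  -> after ReLU: (8, 109, 38, 16)
Output shape: (8, 109, 12, 5)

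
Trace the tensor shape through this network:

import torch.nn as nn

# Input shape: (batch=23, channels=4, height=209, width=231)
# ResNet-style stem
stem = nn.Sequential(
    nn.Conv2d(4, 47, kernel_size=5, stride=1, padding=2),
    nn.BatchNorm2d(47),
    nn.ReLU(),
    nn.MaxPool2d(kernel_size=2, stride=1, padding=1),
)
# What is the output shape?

Input shape: (23, 4, 209, 231)
  -> after Conv2d 5x5 stride=1: (23, 47, 209, 231)
Output shape: (23, 47, 210, 232)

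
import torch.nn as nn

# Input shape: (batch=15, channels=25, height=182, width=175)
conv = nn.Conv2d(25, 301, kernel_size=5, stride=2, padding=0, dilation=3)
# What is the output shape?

Input shape: (15, 25, 182, 175)
Output shape: (15, 301, 85, 82)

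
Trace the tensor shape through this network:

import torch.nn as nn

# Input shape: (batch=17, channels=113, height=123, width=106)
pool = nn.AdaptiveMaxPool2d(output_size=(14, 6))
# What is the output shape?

Input shape: (17, 113, 123, 106)
Output shape: (17, 113, 14, 6)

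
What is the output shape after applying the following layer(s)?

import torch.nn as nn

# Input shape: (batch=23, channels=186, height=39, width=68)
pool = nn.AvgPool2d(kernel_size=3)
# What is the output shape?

Input shape: (23, 186, 39, 68)
Output shape: (23, 186, 13, 22)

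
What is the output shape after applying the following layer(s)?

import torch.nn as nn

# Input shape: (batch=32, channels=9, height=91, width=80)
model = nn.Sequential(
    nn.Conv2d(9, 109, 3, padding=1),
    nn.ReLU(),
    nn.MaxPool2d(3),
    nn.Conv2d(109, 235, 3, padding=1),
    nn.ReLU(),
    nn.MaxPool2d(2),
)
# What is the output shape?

Input shape: (32, 9, 91, 80)
  -> after first Conv2d: (32, 109, 91, 80)
  -> after first MaxPool2d: (32, 109, 30, 26)
  -> after second Conv2d: (32, 235, 30, 26)
Output shape: (32, 235, 15, 13)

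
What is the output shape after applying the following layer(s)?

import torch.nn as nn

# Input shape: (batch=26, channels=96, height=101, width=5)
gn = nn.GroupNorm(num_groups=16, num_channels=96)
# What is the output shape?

Input shape: (26, 96, 101, 5)
Output shape: (26, 96, 101, 5)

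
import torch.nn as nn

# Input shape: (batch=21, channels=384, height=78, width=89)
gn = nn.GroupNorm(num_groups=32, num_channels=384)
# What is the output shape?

Input shape: (21, 384, 78, 89)
Output shape: (21, 384, 78, 89)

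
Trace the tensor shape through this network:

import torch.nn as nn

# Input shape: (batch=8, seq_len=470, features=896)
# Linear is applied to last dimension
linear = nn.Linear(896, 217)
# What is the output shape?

Input shape: (8, 470, 896)
Output shape: (8, 470, 217)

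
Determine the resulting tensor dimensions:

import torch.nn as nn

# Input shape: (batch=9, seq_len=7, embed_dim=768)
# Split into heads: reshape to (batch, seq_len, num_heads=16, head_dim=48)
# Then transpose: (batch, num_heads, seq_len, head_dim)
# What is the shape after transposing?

Input shape: (9, 7, 768)
  -> after reshape: (9, 7, 16, 48)
Output shape: (9, 16, 7, 48)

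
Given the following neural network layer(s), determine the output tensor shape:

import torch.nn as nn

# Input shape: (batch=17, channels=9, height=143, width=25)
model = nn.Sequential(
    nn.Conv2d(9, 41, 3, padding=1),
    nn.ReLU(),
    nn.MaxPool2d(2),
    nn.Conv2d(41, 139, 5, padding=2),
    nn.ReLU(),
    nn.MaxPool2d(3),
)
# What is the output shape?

Input shape: (17, 9, 143, 25)
  -> after first Conv2d: (17, 41, 143, 25)
  -> after first MaxPool2d: (17, 41, 71, 12)
  -> after second Conv2d: (17, 139, 71, 12)
Output shape: (17, 139, 23, 4)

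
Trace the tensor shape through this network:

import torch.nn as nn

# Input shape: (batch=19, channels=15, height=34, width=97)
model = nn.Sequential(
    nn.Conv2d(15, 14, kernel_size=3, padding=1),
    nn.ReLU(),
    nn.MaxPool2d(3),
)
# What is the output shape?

Input shape: (19, 15, 34, 97)
  -> after Conv2d: (19, 14, 34, 97)
  -> after ReLU: (19, 14, 34, 97)
Output shape: (19, 14, 11, 32)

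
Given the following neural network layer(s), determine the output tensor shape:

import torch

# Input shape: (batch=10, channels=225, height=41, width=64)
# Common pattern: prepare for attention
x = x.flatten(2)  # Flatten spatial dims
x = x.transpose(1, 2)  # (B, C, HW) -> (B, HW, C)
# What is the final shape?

Input shape: (10, 225, 41, 64)
  -> after flatten(2): (10, 225, 2624)
Output shape: (10, 2624, 225)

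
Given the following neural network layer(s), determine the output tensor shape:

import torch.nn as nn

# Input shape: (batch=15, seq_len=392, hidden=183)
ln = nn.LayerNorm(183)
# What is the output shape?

Input shape: (15, 392, 183)
Output shape: (15, 392, 183)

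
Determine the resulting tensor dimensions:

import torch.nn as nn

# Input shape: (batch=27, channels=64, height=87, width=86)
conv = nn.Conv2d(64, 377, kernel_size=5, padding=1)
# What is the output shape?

Input shape: (27, 64, 87, 86)
Output shape: (27, 377, 85, 84)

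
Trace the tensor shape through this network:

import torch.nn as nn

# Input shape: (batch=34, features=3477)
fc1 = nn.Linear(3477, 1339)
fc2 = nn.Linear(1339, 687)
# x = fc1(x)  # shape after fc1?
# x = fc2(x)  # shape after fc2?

Input shape: (34, 3477)
  -> after fc1: (34, 1339)
Output shape: (34, 687)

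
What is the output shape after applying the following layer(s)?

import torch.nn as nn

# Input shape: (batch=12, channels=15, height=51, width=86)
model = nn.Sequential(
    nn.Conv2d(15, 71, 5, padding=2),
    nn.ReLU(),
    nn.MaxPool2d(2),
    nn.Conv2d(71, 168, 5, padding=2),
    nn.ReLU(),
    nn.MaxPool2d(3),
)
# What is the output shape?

Input shape: (12, 15, 51, 86)
  -> after first Conv2d: (12, 71, 51, 86)
  -> after first MaxPool2d: (12, 71, 25, 43)
  -> after second Conv2d: (12, 168, 25, 43)
Output shape: (12, 168, 8, 14)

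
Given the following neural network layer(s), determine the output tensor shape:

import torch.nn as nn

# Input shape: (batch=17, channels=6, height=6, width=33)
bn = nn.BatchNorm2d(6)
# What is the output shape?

Input shape: (17, 6, 6, 33)
Output shape: (17, 6, 6, 33)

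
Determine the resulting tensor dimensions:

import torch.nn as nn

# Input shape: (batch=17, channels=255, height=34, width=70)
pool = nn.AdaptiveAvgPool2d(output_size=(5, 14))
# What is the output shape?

Input shape: (17, 255, 34, 70)
Output shape: (17, 255, 5, 14)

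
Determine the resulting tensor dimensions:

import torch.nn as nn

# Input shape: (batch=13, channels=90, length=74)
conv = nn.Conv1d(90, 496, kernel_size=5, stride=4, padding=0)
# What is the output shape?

Input shape: (13, 90, 74)
Output shape: (13, 496, 18)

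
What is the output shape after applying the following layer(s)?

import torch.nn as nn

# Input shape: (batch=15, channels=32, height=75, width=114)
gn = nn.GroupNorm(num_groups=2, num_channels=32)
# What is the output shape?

Input shape: (15, 32, 75, 114)
Output shape: (15, 32, 75, 114)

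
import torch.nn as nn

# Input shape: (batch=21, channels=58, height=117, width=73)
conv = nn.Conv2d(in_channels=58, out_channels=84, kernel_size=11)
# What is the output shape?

Input shape: (21, 58, 117, 73)
Output shape: (21, 84, 107, 63)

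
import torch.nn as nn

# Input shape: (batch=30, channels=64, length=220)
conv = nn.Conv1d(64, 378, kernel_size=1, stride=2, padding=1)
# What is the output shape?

Input shape: (30, 64, 220)
Output shape: (30, 378, 111)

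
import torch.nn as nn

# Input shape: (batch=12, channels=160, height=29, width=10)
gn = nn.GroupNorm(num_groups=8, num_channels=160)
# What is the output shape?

Input shape: (12, 160, 29, 10)
Output shape: (12, 160, 29, 10)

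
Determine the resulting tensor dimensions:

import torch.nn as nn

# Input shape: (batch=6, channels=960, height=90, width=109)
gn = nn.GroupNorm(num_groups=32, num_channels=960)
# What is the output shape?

Input shape: (6, 960, 90, 109)
Output shape: (6, 960, 90, 109)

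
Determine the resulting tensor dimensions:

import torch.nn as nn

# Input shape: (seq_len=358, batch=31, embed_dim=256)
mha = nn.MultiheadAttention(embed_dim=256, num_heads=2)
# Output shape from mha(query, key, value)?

Input shape: (358, 31, 256)
Output shape: (358, 31, 256)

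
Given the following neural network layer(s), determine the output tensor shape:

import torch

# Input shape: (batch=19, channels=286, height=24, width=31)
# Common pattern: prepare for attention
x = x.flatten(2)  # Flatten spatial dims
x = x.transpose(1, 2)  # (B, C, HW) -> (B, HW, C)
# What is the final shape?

Input shape: (19, 286, 24, 31)
  -> after flatten(2): (19, 286, 744)
Output shape: (19, 744, 286)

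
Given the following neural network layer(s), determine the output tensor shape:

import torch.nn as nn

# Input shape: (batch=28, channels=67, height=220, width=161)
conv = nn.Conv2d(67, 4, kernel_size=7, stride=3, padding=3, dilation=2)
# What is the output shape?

Input shape: (28, 67, 220, 161)
Output shape: (28, 4, 72, 52)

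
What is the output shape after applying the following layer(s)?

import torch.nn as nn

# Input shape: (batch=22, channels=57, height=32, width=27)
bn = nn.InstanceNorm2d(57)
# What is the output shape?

Input shape: (22, 57, 32, 27)
Output shape: (22, 57, 32, 27)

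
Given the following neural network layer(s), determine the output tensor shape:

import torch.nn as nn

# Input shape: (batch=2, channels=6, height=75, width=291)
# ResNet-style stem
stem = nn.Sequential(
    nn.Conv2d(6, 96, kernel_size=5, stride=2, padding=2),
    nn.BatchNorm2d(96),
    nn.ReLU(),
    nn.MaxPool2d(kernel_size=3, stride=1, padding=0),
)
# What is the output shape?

Input shape: (2, 6, 75, 291)
  -> after Conv2d 5x5 stride=2: (2, 96, 38, 146)
Output shape: (2, 96, 36, 144)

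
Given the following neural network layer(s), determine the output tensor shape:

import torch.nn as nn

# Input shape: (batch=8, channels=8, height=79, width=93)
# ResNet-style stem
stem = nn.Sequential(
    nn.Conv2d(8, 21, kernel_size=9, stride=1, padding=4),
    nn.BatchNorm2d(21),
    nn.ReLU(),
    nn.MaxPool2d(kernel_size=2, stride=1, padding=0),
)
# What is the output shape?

Input shape: (8, 8, 79, 93)
  -> after Conv2d 9x9 stride=1: (8, 21, 79, 93)
Output shape: (8, 21, 78, 92)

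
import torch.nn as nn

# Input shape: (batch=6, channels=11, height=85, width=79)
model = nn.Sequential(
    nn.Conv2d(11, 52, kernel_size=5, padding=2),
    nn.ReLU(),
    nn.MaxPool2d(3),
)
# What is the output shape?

Input shape: (6, 11, 85, 79)
  -> after Conv2d: (6, 52, 85, 79)
  -> after ReLU: (6, 52, 85, 79)
Output shape: (6, 52, 28, 26)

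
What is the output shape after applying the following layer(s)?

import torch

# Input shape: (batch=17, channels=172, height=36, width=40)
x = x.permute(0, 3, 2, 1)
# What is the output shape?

Input shape: (17, 172, 36, 40)
Output shape: (17, 40, 36, 172)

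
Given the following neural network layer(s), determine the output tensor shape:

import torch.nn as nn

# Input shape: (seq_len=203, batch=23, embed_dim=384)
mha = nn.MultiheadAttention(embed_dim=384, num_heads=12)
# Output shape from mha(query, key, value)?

Input shape: (203, 23, 384)
Output shape: (203, 23, 384)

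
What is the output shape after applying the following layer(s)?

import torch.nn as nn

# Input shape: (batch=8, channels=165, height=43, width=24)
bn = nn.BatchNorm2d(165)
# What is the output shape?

Input shape: (8, 165, 43, 24)
Output shape: (8, 165, 43, 24)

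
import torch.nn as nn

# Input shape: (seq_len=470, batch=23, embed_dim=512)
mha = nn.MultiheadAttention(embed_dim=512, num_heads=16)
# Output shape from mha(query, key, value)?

Input shape: (470, 23, 512)
Output shape: (470, 23, 512)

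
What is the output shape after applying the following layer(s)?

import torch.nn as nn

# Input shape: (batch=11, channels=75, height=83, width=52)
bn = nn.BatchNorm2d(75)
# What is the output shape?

Input shape: (11, 75, 83, 52)
Output shape: (11, 75, 83, 52)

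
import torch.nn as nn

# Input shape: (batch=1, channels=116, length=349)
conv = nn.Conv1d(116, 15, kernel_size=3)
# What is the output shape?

Input shape: (1, 116, 349)
Output shape: (1, 15, 347)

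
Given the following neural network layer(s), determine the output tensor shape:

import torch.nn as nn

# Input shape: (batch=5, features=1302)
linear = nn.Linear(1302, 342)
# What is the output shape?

Input shape: (5, 1302)
Output shape: (5, 342)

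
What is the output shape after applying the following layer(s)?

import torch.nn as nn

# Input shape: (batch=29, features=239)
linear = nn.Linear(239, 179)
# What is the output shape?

Input shape: (29, 239)
Output shape: (29, 179)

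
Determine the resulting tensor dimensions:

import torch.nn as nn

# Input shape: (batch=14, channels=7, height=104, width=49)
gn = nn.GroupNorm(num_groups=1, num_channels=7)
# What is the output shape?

Input shape: (14, 7, 104, 49)
Output shape: (14, 7, 104, 49)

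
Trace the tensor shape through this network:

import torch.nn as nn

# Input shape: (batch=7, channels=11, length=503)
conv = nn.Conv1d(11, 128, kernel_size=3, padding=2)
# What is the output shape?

Input shape: (7, 11, 503)
Output shape: (7, 128, 505)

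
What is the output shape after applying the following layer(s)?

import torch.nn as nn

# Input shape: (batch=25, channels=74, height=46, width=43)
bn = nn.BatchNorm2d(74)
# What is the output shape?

Input shape: (25, 74, 46, 43)
Output shape: (25, 74, 46, 43)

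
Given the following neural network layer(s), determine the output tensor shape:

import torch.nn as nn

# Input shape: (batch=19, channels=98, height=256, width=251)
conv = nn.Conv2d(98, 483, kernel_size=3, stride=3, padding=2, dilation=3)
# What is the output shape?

Input shape: (19, 98, 256, 251)
Output shape: (19, 483, 85, 83)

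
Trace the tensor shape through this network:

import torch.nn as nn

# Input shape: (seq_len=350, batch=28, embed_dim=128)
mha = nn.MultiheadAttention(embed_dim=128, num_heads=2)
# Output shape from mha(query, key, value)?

Input shape: (350, 28, 128)
Output shape: (350, 28, 128)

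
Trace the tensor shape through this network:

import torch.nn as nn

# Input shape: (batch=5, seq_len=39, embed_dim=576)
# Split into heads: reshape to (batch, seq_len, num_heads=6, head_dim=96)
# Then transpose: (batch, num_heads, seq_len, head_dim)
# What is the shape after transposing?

Input shape: (5, 39, 576)
  -> after reshape: (5, 39, 6, 96)
Output shape: (5, 6, 39, 96)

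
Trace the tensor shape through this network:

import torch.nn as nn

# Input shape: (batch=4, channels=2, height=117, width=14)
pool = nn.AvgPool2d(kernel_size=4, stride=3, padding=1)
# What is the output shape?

Input shape: (4, 2, 117, 14)
Output shape: (4, 2, 39, 5)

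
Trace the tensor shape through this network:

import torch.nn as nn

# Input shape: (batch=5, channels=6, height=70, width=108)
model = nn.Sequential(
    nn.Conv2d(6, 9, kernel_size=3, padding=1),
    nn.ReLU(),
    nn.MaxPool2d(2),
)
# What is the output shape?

Input shape: (5, 6, 70, 108)
  -> after Conv2d: (5, 9, 70, 108)
  -> after ReLU: (5, 9, 70, 108)
Output shape: (5, 9, 35, 54)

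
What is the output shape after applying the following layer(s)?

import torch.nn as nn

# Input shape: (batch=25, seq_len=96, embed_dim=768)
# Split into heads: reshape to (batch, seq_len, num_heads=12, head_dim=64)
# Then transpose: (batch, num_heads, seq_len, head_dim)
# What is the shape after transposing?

Input shape: (25, 96, 768)
  -> after reshape: (25, 96, 12, 64)
Output shape: (25, 12, 96, 64)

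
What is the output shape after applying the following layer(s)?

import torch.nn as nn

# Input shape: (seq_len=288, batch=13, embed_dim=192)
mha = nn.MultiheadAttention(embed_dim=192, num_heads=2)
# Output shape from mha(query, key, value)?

Input shape: (288, 13, 192)
Output shape: (288, 13, 192)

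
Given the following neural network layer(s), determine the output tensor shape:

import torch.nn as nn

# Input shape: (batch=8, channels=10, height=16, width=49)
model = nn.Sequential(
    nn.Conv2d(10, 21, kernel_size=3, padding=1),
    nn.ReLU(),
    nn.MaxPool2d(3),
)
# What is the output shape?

Input shape: (8, 10, 16, 49)
  -> after Conv2d: (8, 21, 16, 49)
  -> after ReLU: (8, 21, 16, 49)
Output shape: (8, 21, 5, 16)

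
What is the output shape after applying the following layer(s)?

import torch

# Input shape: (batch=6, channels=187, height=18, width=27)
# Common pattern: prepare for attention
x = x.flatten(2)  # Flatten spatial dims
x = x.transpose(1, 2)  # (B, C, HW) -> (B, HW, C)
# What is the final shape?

Input shape: (6, 187, 18, 27)
  -> after flatten(2): (6, 187, 486)
Output shape: (6, 486, 187)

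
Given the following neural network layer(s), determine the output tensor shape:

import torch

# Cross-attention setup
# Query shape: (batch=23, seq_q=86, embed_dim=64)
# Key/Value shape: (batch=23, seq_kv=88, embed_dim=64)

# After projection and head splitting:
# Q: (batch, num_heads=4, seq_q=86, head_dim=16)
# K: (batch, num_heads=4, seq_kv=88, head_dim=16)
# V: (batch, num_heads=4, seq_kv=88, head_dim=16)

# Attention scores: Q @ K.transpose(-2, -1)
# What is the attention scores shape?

Input shape: (23, 86, 64)
Output shape: (23, 4, 86, 88)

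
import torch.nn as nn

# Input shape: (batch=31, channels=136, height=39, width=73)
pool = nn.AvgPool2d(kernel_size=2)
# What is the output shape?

Input shape: (31, 136, 39, 73)
Output shape: (31, 136, 19, 36)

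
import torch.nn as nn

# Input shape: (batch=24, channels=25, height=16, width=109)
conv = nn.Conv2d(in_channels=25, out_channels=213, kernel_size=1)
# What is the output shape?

Input shape: (24, 25, 16, 109)
Output shape: (24, 213, 16, 109)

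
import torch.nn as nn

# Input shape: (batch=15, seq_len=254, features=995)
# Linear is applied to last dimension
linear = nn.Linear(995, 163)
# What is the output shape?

Input shape: (15, 254, 995)
Output shape: (15, 254, 163)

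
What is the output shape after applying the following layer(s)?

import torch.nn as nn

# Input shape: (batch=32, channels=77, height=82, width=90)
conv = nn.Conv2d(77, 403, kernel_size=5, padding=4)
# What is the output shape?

Input shape: (32, 77, 82, 90)
Output shape: (32, 403, 86, 94)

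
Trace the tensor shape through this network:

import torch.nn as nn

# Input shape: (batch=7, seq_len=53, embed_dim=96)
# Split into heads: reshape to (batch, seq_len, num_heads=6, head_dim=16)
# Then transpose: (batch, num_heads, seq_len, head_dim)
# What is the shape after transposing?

Input shape: (7, 53, 96)
  -> after reshape: (7, 53, 6, 16)
Output shape: (7, 6, 53, 16)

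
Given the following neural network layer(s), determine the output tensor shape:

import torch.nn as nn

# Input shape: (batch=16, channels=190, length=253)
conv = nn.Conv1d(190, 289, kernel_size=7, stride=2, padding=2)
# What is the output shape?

Input shape: (16, 190, 253)
Output shape: (16, 289, 126)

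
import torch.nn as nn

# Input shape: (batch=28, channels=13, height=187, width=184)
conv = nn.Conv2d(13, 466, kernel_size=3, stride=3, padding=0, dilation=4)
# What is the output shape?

Input shape: (28, 13, 187, 184)
Output shape: (28, 466, 60, 59)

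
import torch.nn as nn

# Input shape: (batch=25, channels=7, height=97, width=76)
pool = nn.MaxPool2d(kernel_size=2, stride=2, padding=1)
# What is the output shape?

Input shape: (25, 7, 97, 76)
Output shape: (25, 7, 49, 39)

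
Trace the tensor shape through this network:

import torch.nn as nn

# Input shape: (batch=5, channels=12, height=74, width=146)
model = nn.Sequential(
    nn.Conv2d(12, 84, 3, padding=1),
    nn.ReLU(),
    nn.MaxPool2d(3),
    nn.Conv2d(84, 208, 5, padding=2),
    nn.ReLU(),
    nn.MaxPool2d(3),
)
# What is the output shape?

Input shape: (5, 12, 74, 146)
  -> after first Conv2d: (5, 84, 74, 146)
  -> after first MaxPool2d: (5, 84, 24, 48)
  -> after second Conv2d: (5, 208, 24, 48)
Output shape: (5, 208, 8, 16)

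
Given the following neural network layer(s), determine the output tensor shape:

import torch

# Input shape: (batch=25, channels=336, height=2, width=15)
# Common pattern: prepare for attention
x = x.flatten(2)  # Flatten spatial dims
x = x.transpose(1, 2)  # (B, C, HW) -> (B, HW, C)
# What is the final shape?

Input shape: (25, 336, 2, 15)
  -> after flatten(2): (25, 336, 30)
Output shape: (25, 30, 336)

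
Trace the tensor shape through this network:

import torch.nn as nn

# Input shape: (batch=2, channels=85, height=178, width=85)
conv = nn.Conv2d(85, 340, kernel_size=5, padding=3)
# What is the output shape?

Input shape: (2, 85, 178, 85)
Output shape: (2, 340, 180, 87)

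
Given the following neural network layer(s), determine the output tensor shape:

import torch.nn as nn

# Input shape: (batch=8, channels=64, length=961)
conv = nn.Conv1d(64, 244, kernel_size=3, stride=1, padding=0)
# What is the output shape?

Input shape: (8, 64, 961)
Output shape: (8, 244, 959)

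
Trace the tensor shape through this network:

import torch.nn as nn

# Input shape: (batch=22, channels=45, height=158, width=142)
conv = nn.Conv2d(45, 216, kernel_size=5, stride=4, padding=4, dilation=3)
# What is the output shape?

Input shape: (22, 45, 158, 142)
Output shape: (22, 216, 39, 35)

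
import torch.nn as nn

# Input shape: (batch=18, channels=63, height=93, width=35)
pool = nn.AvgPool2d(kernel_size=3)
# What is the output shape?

Input shape: (18, 63, 93, 35)
Output shape: (18, 63, 31, 11)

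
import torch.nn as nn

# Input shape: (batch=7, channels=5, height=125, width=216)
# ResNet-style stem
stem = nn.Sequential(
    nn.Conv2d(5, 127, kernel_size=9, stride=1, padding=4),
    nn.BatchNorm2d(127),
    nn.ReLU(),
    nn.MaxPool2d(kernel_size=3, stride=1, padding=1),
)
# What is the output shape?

Input shape: (7, 5, 125, 216)
  -> after Conv2d 9x9 stride=1: (7, 127, 125, 216)
Output shape: (7, 127, 125, 216)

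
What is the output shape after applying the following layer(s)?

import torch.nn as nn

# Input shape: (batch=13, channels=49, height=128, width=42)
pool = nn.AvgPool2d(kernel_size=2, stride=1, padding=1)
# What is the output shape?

Input shape: (13, 49, 128, 42)
Output shape: (13, 49, 129, 43)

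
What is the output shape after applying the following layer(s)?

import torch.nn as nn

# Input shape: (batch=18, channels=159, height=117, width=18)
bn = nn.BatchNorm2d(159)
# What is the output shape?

Input shape: (18, 159, 117, 18)
Output shape: (18, 159, 117, 18)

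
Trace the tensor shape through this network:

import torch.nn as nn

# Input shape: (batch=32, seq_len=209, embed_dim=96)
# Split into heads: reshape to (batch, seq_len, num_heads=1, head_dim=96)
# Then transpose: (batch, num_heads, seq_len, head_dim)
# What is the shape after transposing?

Input shape: (32, 209, 96)
  -> after reshape: (32, 209, 1, 96)
Output shape: (32, 1, 209, 96)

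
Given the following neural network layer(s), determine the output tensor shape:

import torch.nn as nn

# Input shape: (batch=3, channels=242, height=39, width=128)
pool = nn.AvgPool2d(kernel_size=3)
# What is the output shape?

Input shape: (3, 242, 39, 128)
Output shape: (3, 242, 13, 42)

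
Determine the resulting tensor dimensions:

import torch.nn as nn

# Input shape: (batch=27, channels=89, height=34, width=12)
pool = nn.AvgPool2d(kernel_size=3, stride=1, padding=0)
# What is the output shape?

Input shape: (27, 89, 34, 12)
Output shape: (27, 89, 32, 10)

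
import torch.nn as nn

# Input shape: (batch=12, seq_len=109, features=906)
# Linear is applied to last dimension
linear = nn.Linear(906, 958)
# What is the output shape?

Input shape: (12, 109, 906)
Output shape: (12, 109, 958)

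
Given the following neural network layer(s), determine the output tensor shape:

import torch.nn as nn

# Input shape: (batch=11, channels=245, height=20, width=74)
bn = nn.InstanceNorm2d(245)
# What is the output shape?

Input shape: (11, 245, 20, 74)
Output shape: (11, 245, 20, 74)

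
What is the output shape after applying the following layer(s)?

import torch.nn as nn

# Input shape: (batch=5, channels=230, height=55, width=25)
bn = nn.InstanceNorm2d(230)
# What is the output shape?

Input shape: (5, 230, 55, 25)
Output shape: (5, 230, 55, 25)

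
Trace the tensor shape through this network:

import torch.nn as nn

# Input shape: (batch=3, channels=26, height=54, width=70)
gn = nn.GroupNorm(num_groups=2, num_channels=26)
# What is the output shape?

Input shape: (3, 26, 54, 70)
Output shape: (3, 26, 54, 70)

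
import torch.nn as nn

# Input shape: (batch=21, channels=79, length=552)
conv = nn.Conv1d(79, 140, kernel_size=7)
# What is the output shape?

Input shape: (21, 79, 552)
Output shape: (21, 140, 546)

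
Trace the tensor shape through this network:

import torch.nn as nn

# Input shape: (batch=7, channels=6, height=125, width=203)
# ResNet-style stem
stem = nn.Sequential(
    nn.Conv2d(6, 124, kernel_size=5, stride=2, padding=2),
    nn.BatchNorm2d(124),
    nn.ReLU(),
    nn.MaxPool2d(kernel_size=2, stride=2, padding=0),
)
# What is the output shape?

Input shape: (7, 6, 125, 203)
  -> after Conv2d 5x5 stride=2: (7, 124, 63, 102)
Output shape: (7, 124, 31, 51)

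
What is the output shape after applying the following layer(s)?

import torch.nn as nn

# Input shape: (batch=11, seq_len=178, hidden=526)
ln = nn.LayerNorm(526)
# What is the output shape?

Input shape: (11, 178, 526)
Output shape: (11, 178, 526)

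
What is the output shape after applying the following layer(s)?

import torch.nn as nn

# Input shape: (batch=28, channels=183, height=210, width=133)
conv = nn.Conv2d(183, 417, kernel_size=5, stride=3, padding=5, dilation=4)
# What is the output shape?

Input shape: (28, 183, 210, 133)
Output shape: (28, 417, 68, 43)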